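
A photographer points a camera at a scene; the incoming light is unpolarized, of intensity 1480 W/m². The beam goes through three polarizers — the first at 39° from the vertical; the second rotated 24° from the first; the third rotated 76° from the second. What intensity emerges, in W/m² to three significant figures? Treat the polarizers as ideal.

Unpolarized light through the first polarizer → I₁ = 1480 W/m²/2 = 740 W/m², polarized at 39°.
I₂ = I₁ · cos²(24°) = 740 · 0.8346 = 617.6 W/m².
I₃ = I₂ · cos²(76°) = 617.6 · 0.05853 = 36.14 W/m².

I ≈ 36.1 W/m²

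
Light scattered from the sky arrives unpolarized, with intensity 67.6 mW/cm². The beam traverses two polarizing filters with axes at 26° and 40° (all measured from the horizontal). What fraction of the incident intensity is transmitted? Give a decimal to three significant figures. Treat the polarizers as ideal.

Unpolarized light through the first polarizer → I₁ = 67.6 mW/cm²/2 = 33.8 mW/cm², polarized at 26°.
I₂ = I₁ · cos²(14°) = 33.8 · 0.9415 = 31.82 mW/cm².
Transmitted fraction = 0.4707.

I/I₀ ≈ 0.471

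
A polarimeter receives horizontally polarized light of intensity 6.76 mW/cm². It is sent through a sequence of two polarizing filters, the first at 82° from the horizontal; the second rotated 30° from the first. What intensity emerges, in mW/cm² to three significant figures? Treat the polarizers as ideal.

I₁ = 6.76 mW/cm² · cos²(82°) = 0.1309 mW/cm².
I₂ = I₁ · cos²(30°) = 0.1309 · 0.75 = 0.0982 mW/cm².

I ≈ 0.0982 mW/cm²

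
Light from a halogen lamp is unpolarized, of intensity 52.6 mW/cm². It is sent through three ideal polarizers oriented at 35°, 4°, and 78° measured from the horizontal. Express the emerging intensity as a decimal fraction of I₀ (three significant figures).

Unpolarized light through the first polarizer → I₁ = 52.6 mW/cm²/2 = 26.3 mW/cm², polarized at 35°.
I₂ = I₁ · cos²(31°) = 26.3 · 0.7347 = 19.32 mW/cm².
I₃ = I₂ · cos²(74°) = 19.32 · 0.07598 = 1.468 mW/cm².
Transmitted fraction = 0.02791.

I/I₀ ≈ 0.0279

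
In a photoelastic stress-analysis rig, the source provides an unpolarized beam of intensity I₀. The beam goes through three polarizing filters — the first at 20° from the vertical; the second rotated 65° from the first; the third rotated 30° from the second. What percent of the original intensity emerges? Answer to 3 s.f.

≈ 6.70%

Unpolarized light through the first polarizer → I₁ = ½ I₀, now polarized at 20°.
I₂ = I₁ cos²(65°) = 0.5 · 0.1786 I₀ = 0.0893 I₀.
I₃ = I₂ cos²(30°) = 0.0893 · 0.75 I₀ = 0.06698 I₀.
That is 6.698% of the incident intensity.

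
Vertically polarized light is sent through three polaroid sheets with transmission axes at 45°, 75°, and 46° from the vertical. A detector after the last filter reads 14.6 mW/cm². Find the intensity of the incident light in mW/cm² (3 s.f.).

I₀ ≈ 50.9 mW/cm²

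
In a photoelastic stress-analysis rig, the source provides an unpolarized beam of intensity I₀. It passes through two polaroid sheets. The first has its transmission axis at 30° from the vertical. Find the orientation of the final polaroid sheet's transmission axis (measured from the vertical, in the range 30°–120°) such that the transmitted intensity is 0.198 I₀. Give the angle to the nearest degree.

θ ≈ 81°

Unpolarized light through the first polarizer → I₁ = ½ I₀, now polarized at 30°.
Need I₂/I₀ = 0.198, so cos²(θ − 30°) = 0.198 / 0.5 = 0.396.
θ − 30° = arccos(√0.396) = 51.0°, giving θ ≈ 30 + 51.0 = 81.0°.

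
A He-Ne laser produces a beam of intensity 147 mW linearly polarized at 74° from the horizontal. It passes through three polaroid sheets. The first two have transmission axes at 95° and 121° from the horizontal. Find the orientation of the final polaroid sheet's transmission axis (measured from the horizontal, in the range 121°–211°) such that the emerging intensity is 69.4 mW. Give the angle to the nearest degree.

I₁ = I₀ cos²(95° − 74°) = I₀ cos²(21°) = 0.8716 I₀.
I₂ = I₁ cos²(121° − 95°) = 0.8716 I₀ · cos²(26°) = 0.7041 I₀.
Target fraction: 69.4 / 147 mW = 0.4721 of I₀.
Need I₃/I₀ = 0.4721, so cos²(θ − 121°) = 0.4721 / 0.7041 = 0.6705.
θ − 121° = arccos(√0.6705) = 35.0°, giving θ ≈ 121 + 35.0 = 156.0°.

θ ≈ 156°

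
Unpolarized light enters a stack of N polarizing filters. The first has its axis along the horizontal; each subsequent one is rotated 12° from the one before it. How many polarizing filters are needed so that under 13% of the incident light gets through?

N = 32

First polarizer halves the unpolarized light: factor 1/2.
Each further stage multiplies by cos²(12°) = 0.9568.
After N polarizers: T = 0.5·0.9568^(N−1). Require T < 0.13 ⇒ N−1 > ln(0.13/0.5)/ln(0.9568) = 30.48, so N−1 ≥ 31 and N = 32.
Check: N=32 gives T = 0.1271 < 0.13; N=31 gives T = 0.1328.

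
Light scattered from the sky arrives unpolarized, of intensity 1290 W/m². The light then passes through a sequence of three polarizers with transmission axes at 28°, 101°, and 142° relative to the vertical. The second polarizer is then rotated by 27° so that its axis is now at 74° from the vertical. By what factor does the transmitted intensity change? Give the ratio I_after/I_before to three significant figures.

Before rotation:
Unpolarized light through the first polarizer → I₁ = ½ I₀, now polarized at 28°.
I₂ = I₁ cos²(101° − 28°) = 0.5 I₀ · cos²(73°) = 0.04274 I₀.
I₃ = I₂ cos²(142° − 101°) = 0.04274 I₀ · cos²(41°) = 0.02434 I₀.
After rotation:
Unpolarized light through the first polarizer → I₁ = ½ I₀, now polarized at 28°.
I₂ = I₁ cos²(74° − 28°) = 0.5 I₀ · cos²(46°) = 0.2413 I₀.
I₃ = I₂ cos²(142° − 74°) = 0.2413 I₀ · cos²(68°) = 0.03386 I₀.
Ratio = 0.03386 / 0.02434 = 1.391.

I_new/I_old ≈ 1.39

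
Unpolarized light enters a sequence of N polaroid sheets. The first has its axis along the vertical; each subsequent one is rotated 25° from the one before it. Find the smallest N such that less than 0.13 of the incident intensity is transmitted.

First polarizer halves the unpolarized light: factor 1/2.
Each further stage multiplies by cos²(25°) = 0.8214.
After N polarizers: T = 0.5·0.8214^(N−1). Require T < 0.13 ⇒ N−1 > ln(0.13/0.5)/ln(0.8214) = 6.85, so N−1 ≥ 7 and N = 8.
Check: N=8 gives T = 0.1261 < 0.13; N=7 gives T = 0.1536.

N = 8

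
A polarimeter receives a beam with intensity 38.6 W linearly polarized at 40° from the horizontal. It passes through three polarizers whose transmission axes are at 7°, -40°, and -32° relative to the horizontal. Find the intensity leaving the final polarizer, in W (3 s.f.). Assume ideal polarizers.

I₁ = 38.6 W · cos²(33°) = 27.15 W.
I₂ = I₁ · cos²(47°) = 27.15 · 0.4651 = 12.63 W.
I₃ = I₂ · cos²(8°) = 12.63 · 0.9806 = 12.38 W.

I ≈ 12.4 W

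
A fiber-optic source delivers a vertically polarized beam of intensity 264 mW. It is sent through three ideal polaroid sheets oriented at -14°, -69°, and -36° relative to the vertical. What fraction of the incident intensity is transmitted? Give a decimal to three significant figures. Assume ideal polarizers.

By Malus's law, I₁ = 264 mW · cos²(14°) = 248.5 mW.
I₂ = I₁ · cos²(55°) = 248.5 · 0.329 = 81.77 mW.
I₃ = I₂ · cos²(33°) = 81.77 · 0.7034 = 57.51 mW.
Transmitted fraction = 0.2179.

I/I₀ ≈ 0.218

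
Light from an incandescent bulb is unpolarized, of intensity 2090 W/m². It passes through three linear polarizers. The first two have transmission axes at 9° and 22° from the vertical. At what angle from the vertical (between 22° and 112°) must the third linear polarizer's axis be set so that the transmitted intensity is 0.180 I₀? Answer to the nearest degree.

Unpolarized light through the first polarizer → I₁ = ½ I₀, now polarized at 9°.
I₂ = I₁ cos²(22° − 9°) = 0.5 I₀ · cos²(13°) = 0.4747 I₀.
Need I₃/I₀ = 0.18, so cos²(θ − 22°) = 0.18 / 0.4747 = 0.3792.
θ − 22° = arccos(√0.3792) = 52.0°, giving θ ≈ 22 + 52.0 = 74.0°.

θ ≈ 74°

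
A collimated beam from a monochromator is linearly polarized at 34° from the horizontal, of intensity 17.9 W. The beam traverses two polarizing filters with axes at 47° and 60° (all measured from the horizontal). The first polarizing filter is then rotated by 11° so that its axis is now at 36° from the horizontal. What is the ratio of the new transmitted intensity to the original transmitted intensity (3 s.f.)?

I_new/I_old ≈ 0.925

Before rotation:
I₁ = I₀ cos²(47° − 34°) = I₀ cos²(13°) = 0.9494 I₀.
I₂ = I₁ cos²(60° − 47°) = 0.9494 I₀ · cos²(13°) = 0.9014 I₀.
After rotation:
I₁ = I₀ cos²(36° − 34°) = I₀ cos²(2°) = 0.9988 I₀.
I₂ = I₁ cos²(60° − 36°) = 0.9988 I₀ · cos²(24°) = 0.8335 I₀.
Ratio = 0.8335 / 0.9014 = 0.9248.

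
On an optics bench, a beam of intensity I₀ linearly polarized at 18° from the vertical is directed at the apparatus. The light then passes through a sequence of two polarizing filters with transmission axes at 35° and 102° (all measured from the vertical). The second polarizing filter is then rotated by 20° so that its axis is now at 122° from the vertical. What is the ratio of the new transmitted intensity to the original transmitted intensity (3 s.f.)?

Before rotation:
I₁ = I₀ cos²(35° − 18°) = I₀ cos²(17°) = 0.9145 I₀.
I₂ = I₁ cos²(102° − 35°) = 0.9145 I₀ · cos²(67°) = 0.1396 I₀.
After rotation:
I₁ = I₀ cos²(35° − 18°) = I₀ cos²(17°) = 0.9145 I₀.
I₂ = I₁ cos²(122° − 35°) = 0.9145 I₀ · cos²(87°) = 0.002505 I₀.
Ratio = 0.002505 / 0.1396 = 0.01794.

I_new/I_old ≈ 0.0179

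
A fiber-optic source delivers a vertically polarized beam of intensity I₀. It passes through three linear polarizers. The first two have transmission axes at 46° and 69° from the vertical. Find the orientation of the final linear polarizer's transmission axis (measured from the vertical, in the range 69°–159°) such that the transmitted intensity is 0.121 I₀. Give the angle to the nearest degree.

I₁ = I₀ cos²(46° − 0°) = I₀ cos²(46°) = 0.4826 I₀.
I₂ = I₁ cos²(69° − 46°) = 0.4826 I₀ · cos²(23°) = 0.4089 I₀.
Need I₃/I₀ = 0.121, so cos²(θ − 69°) = 0.121 / 0.4089 = 0.2959.
θ − 69° = arccos(√0.2959) = 57.0°, giving θ ≈ 69 + 57.0 = 126.0°.

θ ≈ 126°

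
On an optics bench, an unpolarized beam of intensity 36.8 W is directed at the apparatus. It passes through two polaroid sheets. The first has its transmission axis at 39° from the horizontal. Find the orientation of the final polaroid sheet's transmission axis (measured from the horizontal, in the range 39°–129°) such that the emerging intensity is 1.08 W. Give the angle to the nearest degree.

θ ≈ 115°

Unpolarized light through the first polarizer → I₁ = ½ I₀, now polarized at 39°.
Target fraction: 1.08 / 36.8 W = 0.02935 of I₀.
Need I₂/I₀ = 0.02935, so cos²(θ − 39°) = 0.02935 / 0.5 = 0.0587.
θ − 39° = arccos(√0.0587) = 76.0°, giving θ ≈ 39 + 76.0 = 115.0°.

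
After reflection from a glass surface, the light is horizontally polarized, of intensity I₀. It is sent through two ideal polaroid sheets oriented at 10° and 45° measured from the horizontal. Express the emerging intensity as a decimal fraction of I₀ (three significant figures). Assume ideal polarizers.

≈ 0.651 I₀

I₁ = I₀ cos²(10° − 0°) = I₀ cos²(10°) = 0.9698 I₀.
I₂ = I₁ cos²(45° − 10°) = 0.9698 I₀ · cos²(35°) = 0.6508 I₀.
Transmitted fraction = 0.6508.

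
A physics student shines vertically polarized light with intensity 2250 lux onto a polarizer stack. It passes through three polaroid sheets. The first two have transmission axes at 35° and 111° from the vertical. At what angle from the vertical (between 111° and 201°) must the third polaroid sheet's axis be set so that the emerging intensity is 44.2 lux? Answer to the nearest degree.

I₁ = I₀ cos²(35° − 0°) = I₀ cos²(35°) = 0.671 I₀.
I₂ = I₁ cos²(111° − 35°) = 0.671 I₀ · cos²(76°) = 0.03927 I₀.
Target fraction: 44.2 / 2250 lux = 0.01964 of I₀.
Need I₃/I₀ = 0.01964, so cos²(θ − 111°) = 0.01964 / 0.03927 = 0.5002.
θ − 111° = arccos(√0.5002) = 45.0°, giving θ ≈ 111 + 45.0 = 156.0°.

θ ≈ 156°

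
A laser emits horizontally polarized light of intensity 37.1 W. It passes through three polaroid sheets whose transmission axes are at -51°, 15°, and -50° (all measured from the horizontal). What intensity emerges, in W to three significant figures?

I₁ = 37.1 W · cos²(51°) = 14.69 W.
I₂ = I₁ · cos²(66°) = 14.69 · 0.1654 = 2.431 W.
I₃ = I₂ · cos²(65°) = 2.431 · 0.1786 = 0.4342 W.

I ≈ 0.434 W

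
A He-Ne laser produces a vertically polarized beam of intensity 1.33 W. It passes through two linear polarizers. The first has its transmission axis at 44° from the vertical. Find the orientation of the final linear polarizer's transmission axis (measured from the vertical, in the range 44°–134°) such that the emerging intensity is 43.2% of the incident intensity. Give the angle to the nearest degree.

By Malus's law, I₁ = I₀ cos²(44° − 0°) = I₀ cos²(44°) = 0.5174 I₀.
Need I₂/I₀ = 0.432, so cos²(θ − 44°) = 0.432 / 0.5174 = 0.8349.
θ − 44° = arccos(√0.8349) = 24.0°, giving θ ≈ 44 + 24.0 = 68.0°.

θ ≈ 68°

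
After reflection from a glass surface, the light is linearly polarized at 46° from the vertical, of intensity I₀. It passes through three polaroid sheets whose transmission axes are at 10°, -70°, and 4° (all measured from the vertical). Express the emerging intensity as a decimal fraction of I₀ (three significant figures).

≈ 0.00150 I₀

I₁ = I₀ cos²(10° − 46°) = I₀ cos²(36°) = 0.6545 I₀.
I₂ = I₁ cos²(-70° − 10°) = 0.6545 I₀ · cos²(80°) = 0.01974 I₀.
I₃ = I₂ cos²(4° + 70°) = 0.01974 I₀ · cos²(74°) = 0.001499 I₀.
Transmitted fraction = 0.001499.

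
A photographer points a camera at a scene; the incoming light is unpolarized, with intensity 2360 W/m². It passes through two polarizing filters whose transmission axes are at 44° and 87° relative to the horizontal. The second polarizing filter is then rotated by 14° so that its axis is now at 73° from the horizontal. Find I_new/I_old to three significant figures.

Before rotation:
Unpolarized light through the first polarizer → I₁ = ½ I₀, now polarized at 44°.
I₂ = I₁ cos²(87° − 44°) = 0.5 I₀ · cos²(43°) = 0.2674 I₀.
After rotation:
Unpolarized light through the first polarizer → I₁ = ½ I₀, now polarized at 44°.
I₂ = I₁ cos²(73° − 44°) = 0.5 I₀ · cos²(29°) = 0.3825 I₀.
Ratio = 0.3825 / 0.2674 = 1.43.

I_new/I_old ≈ 1.43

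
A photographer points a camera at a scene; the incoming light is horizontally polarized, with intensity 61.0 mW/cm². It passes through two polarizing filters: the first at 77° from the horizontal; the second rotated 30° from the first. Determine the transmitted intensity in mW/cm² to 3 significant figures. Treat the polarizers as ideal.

I ≈ 2.32 mW/cm²

I₁ = 61.0 mW/cm² · cos²(77°) = 3.087 mW/cm².
I₂ = I₁ · cos²(30°) = 3.087 · 0.75 = 2.315 mW/cm².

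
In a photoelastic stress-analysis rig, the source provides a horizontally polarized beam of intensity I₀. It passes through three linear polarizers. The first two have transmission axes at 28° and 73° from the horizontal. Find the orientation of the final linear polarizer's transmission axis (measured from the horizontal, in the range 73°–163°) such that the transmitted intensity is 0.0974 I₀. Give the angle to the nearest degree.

I₁ = I₀ cos²(28° − 0°) = I₀ cos²(28°) = 0.7796 I₀.
I₂ = I₁ cos²(73° − 28°) = 0.7796 I₀ · cos²(45°) = 0.3898 I₀.
Need I₃/I₀ = 0.0974, so cos²(θ − 73°) = 0.0974 / 0.3898 = 0.2499.
θ − 73° = arccos(√0.2499) = 60.0°, giving θ ≈ 73 + 60.0 = 133.0°.

θ ≈ 133°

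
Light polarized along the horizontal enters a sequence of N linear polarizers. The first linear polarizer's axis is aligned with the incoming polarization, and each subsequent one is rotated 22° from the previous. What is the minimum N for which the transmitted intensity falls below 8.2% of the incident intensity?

N = 18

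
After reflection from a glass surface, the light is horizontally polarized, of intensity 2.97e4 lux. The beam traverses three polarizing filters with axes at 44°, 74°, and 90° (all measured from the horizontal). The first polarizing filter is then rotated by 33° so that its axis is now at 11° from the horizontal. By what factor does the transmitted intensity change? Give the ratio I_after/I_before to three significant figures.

I_new/I_old ≈ 0.512

Before rotation:
By Malus's law, I₁ = I₀ cos²(44° − 0°) = I₀ cos²(44°) = 0.5174 I₀.
I₂ = I₁ cos²(74° − 44°) = 0.5174 I₀ · cos²(30°) = 0.3881 I₀.
I₃ = I₂ cos²(90° − 74°) = 0.3881 I₀ · cos²(16°) = 0.3586 I₀.
After rotation:
I₁ = I₀ cos²(11° − 0°) = I₀ cos²(11°) = 0.9636 I₀.
I₂ = I₁ cos²(74° − 11°) = 0.9636 I₀ · cos²(63°) = 0.1986 I₀.
I₃ = I₂ cos²(90° − 74°) = 0.1986 I₀ · cos²(16°) = 0.1835 I₀.
Ratio = 0.1835 / 0.3586 = 0.5117.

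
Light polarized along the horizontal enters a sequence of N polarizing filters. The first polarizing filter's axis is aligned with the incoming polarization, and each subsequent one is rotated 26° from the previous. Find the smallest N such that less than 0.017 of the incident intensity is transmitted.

N = 21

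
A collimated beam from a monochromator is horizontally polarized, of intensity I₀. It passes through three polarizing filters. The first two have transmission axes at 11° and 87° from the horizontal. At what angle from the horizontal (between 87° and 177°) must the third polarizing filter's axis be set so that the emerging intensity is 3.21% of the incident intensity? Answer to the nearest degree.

I₁ = I₀ cos²(11° − 0°) = I₀ cos²(11°) = 0.9636 I₀.
I₂ = I₁ cos²(87° − 11°) = 0.9636 I₀ · cos²(76°) = 0.0564 I₀.
Need I₃/I₀ = 0.0321, so cos²(θ − 87°) = 0.0321 / 0.0564 = 0.5692.
θ − 87° = arccos(√0.5692) = 41.0°, giving θ ≈ 87 + 41.0 = 128.0°.

θ ≈ 128°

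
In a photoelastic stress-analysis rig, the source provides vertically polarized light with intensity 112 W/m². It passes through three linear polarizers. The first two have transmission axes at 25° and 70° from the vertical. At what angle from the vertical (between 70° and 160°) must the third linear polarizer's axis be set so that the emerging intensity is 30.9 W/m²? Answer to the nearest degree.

By Malus's law, I₁ = I₀ cos²(25° − 0°) = I₀ cos²(25°) = 0.8214 I₀.
I₂ = I₁ cos²(70° − 25°) = 0.8214 I₀ · cos²(45°) = 0.4107 I₀.
Target fraction: 30.9 / 112 W/m² = 0.2759 of I₀.
Need I₃/I₀ = 0.2759, so cos²(θ − 70°) = 0.2759 / 0.4107 = 0.6718.
θ − 70° = arccos(√0.6718) = 35.0°, giving θ ≈ 70 + 35.0 = 105.0°.

θ ≈ 105°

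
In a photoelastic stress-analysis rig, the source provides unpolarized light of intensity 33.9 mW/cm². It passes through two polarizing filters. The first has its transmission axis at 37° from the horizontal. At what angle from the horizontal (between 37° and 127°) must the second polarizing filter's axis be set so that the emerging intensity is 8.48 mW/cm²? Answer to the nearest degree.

Unpolarized light through the first polarizer → I₁ = ½ I₀, now polarized at 37°.
Target fraction: 8.48 / 33.9 mW/cm² = 0.2501 of I₀.
Need I₂/I₀ = 0.2501, so cos²(θ − 37°) = 0.2501 / 0.5 = 0.5003.
θ − 37° = arccos(√0.5003) = 45.0°, giving θ ≈ 37 + 45.0 = 82.0°.

θ ≈ 82°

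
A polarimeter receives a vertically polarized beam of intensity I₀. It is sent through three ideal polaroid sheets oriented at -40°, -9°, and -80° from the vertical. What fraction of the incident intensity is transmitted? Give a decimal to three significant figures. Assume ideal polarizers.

≈ 0.0457 I₀

I₁ = I₀ cos²(-40° − 0°) = I₀ cos²(40°) = 0.5868 I₀.
I₂ = I₁ cos²(-9° + 40°) = 0.5868 I₀ · cos²(31°) = 0.4312 I₀.
I₃ = I₂ cos²(-80° + 9°) = 0.4312 I₀ · cos²(71°) = 0.0457 I₀.
Transmitted fraction = 0.0457.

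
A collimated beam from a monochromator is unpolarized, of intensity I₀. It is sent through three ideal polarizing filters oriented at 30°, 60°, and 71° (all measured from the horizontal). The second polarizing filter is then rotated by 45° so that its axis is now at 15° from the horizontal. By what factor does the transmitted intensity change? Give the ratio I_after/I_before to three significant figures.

Before rotation:
Unpolarized light through the first polarizer → I₁ = ½ I₀, now polarized at 30°.
I₂ = I₁ cos²(60° − 30°) = 0.5 I₀ · cos²(30°) = 0.375 I₀.
I₃ = I₂ cos²(71° − 60°) = 0.375 I₀ · cos²(11°) = 0.3613 I₀.
After rotation:
Unpolarized light through the first polarizer → I₁ = ½ I₀, now polarized at 30°.
I₂ = I₁ cos²(15° − 30°) = 0.5 I₀ · cos²(15°) = 0.4665 I₀.
I₃ = I₂ cos²(71° − 15°) = 0.4665 I₀ · cos²(56°) = 0.1459 I₀.
Ratio = 0.1459 / 0.3613 = 0.4037.

I_new/I_old ≈ 0.404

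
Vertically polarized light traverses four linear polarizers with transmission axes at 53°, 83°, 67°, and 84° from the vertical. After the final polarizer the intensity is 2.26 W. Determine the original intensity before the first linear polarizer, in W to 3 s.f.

By Malus's law, I₁ = I₀ cos²(53° − 0°) = I₀ cos²(53°) = 0.3622 I₀.
I₂ = I₁ cos²(83° − 53°) = 0.3622 I₀ · cos²(30°) = 0.2716 I₀.
I₃ = I₂ cos²(67° − 83°) = 0.2716 I₀ · cos²(16°) = 0.251 I₀.
I₄ = I₃ cos²(84° − 67°) = 0.251 I₀ · cos²(17°) = 0.2295 I₀.
So 2.26 W = 0.2295 I₀, giving I₀ = 2.26/0.2295 = 9.846 W.

I₀ ≈ 9.85 W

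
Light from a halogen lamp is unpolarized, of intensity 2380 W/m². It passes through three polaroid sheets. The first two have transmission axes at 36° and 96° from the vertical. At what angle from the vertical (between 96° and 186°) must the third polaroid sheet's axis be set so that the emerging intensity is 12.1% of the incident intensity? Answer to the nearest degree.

θ ≈ 106°

Unpolarized light through the first polarizer → I₁ = ½ I₀, now polarized at 36°.
I₂ = I₁ cos²(96° − 36°) = 0.5 I₀ · cos²(60°) = 0.125 I₀.
Need I₃/I₀ = 0.121, so cos²(θ − 96°) = 0.121 / 0.125 = 0.968.
θ − 96° = arccos(√0.968) = 10.3°, giving θ ≈ 96 + 10.3 = 106.3°.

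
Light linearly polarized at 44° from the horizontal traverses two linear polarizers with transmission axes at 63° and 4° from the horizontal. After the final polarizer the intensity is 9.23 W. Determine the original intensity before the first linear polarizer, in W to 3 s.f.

I₀ ≈ 38.9 W

I₁ = I₀ cos²(63° − 44°) = I₀ cos²(19°) = 0.894 I₀.
I₂ = I₁ cos²(4° − 63°) = 0.894 I₀ · cos²(59°) = 0.2371 I₀.
So 9.23 W = 0.2371 I₀, giving I₀ = 9.23/0.2371 = 38.92 W.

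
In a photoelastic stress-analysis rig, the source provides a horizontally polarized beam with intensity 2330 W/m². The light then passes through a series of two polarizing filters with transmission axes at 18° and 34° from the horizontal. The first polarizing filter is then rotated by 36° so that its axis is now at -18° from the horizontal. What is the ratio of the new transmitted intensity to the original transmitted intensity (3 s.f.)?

I_new/I_old ≈ 0.410

Before rotation:
By Malus's law, I₁ = I₀ cos²(18° − 0°) = I₀ cos²(18°) = 0.9045 I₀.
I₂ = I₁ cos²(34° − 18°) = 0.9045 I₀ · cos²(16°) = 0.8358 I₀.
After rotation:
I₁ = I₀ cos²(-18° − 0°) = I₀ cos²(18°) = 0.9045 I₀.
I₂ = I₁ cos²(34° + 18°) = 0.9045 I₀ · cos²(52°) = 0.3428 I₀.
Ratio = 0.3428 / 0.8358 = 0.4102.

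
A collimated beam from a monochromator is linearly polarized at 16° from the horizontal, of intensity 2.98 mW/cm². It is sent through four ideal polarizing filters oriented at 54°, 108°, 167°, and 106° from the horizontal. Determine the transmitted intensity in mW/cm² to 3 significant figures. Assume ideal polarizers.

By Malus's law, I₁ = 2.98 mW/cm² · cos²(38°) = 1.85 mW/cm².
I₂ = I₁ · cos²(54°) = 1.85 · 0.3455 = 0.6393 mW/cm².
I₃ = I₂ · cos²(59°) = 0.6393 · 0.2653 = 0.1696 mW/cm².
I₄ = I₃ · cos²(61°) = 0.1696 · 0.235 = 0.03986 mW/cm².

I ≈ 0.0399 mW/cm²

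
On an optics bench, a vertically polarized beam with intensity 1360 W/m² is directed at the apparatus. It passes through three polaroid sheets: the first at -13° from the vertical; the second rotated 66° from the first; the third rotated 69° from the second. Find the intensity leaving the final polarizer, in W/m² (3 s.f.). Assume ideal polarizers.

I ≈ 27.4 W/m²

I₁ = 1360 W/m² · cos²(13°) = 1291 W/m².
I₂ = I₁ · cos²(66°) = 1291 · 0.1654 = 213.6 W/m².
I₃ = I₂ · cos²(69°) = 213.6 · 0.1284 = 27.43 W/m².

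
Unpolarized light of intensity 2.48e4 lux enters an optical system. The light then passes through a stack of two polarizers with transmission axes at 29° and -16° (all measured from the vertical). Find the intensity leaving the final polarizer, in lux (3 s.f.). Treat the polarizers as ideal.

I ≈ 6200 lux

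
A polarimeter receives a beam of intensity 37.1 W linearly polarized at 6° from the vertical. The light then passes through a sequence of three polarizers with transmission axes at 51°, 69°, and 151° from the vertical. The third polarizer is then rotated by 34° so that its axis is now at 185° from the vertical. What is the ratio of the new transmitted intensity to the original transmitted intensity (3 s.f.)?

Before rotation:
I₁ = I₀ cos²(51° − 6°) = I₀ cos²(45°) = 0.5 I₀.
I₂ = I₁ cos²(69° − 51°) = 0.5 I₀ · cos²(18°) = 0.4523 I₀.
I₃ = I₂ cos²(151° − 69°) = 0.4523 I₀ · cos²(82°) = 0.00876 I₀.
After rotation:
I₁ = I₀ cos²(51° − 6°) = I₀ cos²(45°) = 0.5 I₀.
I₂ = I₁ cos²(69° − 51°) = 0.5 I₀ · cos²(18°) = 0.4523 I₀.
Angle between axes 2 and 3: 64°. I₃ = 0.4523 I₀ · cos²(64°) = 0.08691 I₀.
Ratio = 0.08691 / 0.00876 = 9.921.

I_new/I_old ≈ 9.92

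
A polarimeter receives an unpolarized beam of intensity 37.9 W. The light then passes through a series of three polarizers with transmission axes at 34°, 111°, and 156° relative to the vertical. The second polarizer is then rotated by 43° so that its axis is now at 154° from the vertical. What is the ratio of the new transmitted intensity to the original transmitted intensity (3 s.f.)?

Before rotation:
Unpolarized light through the first polarizer → I₁ = ½ I₀, now polarized at 34°.
I₂ = I₁ cos²(111° − 34°) = 0.5 I₀ · cos²(77°) = 0.0253 I₀.
I₃ = I₂ cos²(156° − 111°) = 0.0253 I₀ · cos²(45°) = 0.01265 I₀.
After rotation:
Unpolarized light through the first polarizer → I₁ = ½ I₀, now polarized at 34°.
Angle between axes 1 and 2: 60°. I₂ = 0.5 I₀ · cos²(60°) = 0.125 I₀.
I₃ = I₂ cos²(156° − 154°) = 0.125 I₀ · cos²(2°) = 0.1248 I₀.
Ratio = 0.1248 / 0.01265 = 9.869.

I_new/I_old ≈ 9.87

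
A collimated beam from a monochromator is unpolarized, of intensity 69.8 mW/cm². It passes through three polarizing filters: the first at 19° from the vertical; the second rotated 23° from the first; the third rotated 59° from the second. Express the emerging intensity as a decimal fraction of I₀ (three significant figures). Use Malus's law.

I/I₀ ≈ 0.112

Unpolarized light through the first polarizer → I₁ = 69.8 mW/cm²/2 = 34.9 mW/cm², polarized at 19°.
I₂ = I₁ · cos²(23°) = 34.9 · 0.8473 = 29.57 mW/cm².
I₃ = I₂ · cos²(59°) = 29.57 · 0.2653 = 7.844 mW/cm².
Transmitted fraction = 0.1124.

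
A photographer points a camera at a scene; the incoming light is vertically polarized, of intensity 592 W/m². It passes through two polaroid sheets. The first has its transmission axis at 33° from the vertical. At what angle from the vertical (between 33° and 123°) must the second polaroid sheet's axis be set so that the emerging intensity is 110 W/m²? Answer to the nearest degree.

θ ≈ 92°

By Malus's law, I₁ = I₀ cos²(33° − 0°) = I₀ cos²(33°) = 0.7034 I₀.
Target fraction: 110 / 592 W/m² = 0.1858 of I₀.
Need I₂/I₀ = 0.1858, so cos²(θ − 33°) = 0.1858 / 0.7034 = 0.2642.
θ − 33° = arccos(√0.2642) = 59.1°, giving θ ≈ 33 + 59.1 = 92.1°.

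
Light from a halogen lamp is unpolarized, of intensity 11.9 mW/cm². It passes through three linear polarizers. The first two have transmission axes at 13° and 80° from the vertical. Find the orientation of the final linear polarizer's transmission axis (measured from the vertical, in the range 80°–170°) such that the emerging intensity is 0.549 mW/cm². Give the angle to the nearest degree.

θ ≈ 119°

Unpolarized light through the first polarizer → I₁ = ½ I₀, now polarized at 13°.
I₂ = I₁ cos²(80° − 13°) = 0.5 I₀ · cos²(67°) = 0.07634 I₀.
Target fraction: 0.549 / 11.9 mW/cm² = 0.04613 of I₀.
Need I₃/I₀ = 0.04613, so cos²(θ − 80°) = 0.04613 / 0.07634 = 0.6044.
θ − 80° = arccos(√0.6044) = 39.0°, giving θ ≈ 80 + 39.0 = 119.0°.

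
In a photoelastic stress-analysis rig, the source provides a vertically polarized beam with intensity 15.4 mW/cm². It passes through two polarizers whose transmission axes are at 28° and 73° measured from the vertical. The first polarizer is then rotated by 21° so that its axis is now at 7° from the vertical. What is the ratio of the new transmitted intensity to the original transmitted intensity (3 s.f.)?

I_new/I_old ≈ 0.418

Before rotation:
I₁ = I₀ cos²(28° − 0°) = I₀ cos²(28°) = 0.7796 I₀.
I₂ = I₁ cos²(73° − 28°) = 0.7796 I₀ · cos²(45°) = 0.3898 I₀.
After rotation:
I₁ = I₀ cos²(7° − 0°) = I₀ cos²(7°) = 0.9851 I₀.
I₂ = I₁ cos²(73° − 7°) = 0.9851 I₀ · cos²(66°) = 0.163 I₀.
Ratio = 0.163 / 0.3898 = 0.4181.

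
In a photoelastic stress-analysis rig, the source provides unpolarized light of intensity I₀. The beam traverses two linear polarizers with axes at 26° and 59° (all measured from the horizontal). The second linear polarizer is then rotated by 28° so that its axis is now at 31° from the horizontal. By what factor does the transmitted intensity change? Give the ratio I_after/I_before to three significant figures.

Before rotation:
Unpolarized light through the first polarizer → I₁ = ½ I₀, now polarized at 26°.
I₂ = I₁ cos²(59° − 26°) = 0.5 I₀ · cos²(33°) = 0.3517 I₀.
After rotation:
Unpolarized light through the first polarizer → I₁ = ½ I₀, now polarized at 26°.
I₂ = I₁ cos²(31° − 26°) = 0.5 I₀ · cos²(5°) = 0.4962 I₀.
Ratio = 0.4962 / 0.3517 = 1.411.

I_new/I_old ≈ 1.41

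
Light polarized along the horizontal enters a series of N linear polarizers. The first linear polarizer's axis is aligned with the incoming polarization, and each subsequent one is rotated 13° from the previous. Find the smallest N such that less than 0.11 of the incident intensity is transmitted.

N = 44

First polarizer is aligned with the polarization: full transmission.
Each further stage multiplies by cos²(13°) = 0.9494.
After N polarizers: T = 0.9494^(N−1). Require T < 0.11 ⇒ N−1 > ln(0.11)/ln(0.9494) = 42.51, so N−1 ≥ 43 and N = 44.
Check: N=44 gives T = 0.1072 < 0.11; N=43 gives T = 0.1129.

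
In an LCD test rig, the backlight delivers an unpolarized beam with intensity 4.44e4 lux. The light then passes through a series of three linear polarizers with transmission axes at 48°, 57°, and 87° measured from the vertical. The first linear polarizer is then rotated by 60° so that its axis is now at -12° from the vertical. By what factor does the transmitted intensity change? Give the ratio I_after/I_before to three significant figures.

Before rotation:
Unpolarized light through the first polarizer → I₁ = ½ I₀, now polarized at 48°.
I₂ = I₁ cos²(57° − 48°) = 0.5 I₀ · cos²(9°) = 0.4878 I₀.
I₃ = I₂ cos²(87° − 57°) = 0.4878 I₀ · cos²(30°) = 0.3658 I₀.
After rotation:
Unpolarized light through the first polarizer → I₁ = ½ I₀, now polarized at -12°.
I₂ = I₁ cos²(57° + 12°) = 0.5 I₀ · cos²(69°) = 0.06421 I₀.
I₃ = I₂ cos²(87° − 57°) = 0.06421 I₀ · cos²(30°) = 0.04816 I₀.
Ratio = 0.04816 / 0.3658 = 0.1316.

I_new/I_old ≈ 0.132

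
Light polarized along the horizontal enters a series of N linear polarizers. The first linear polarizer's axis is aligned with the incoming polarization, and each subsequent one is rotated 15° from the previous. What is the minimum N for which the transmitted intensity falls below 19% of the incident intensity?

N = 25

First polarizer is aligned with the polarization: full transmission.
Each further stage multiplies by cos²(15°) = 0.933.
After N polarizers: T = 0.933^(N−1). Require T < 0.19 ⇒ N−1 > ln(0.19)/ln(0.933) = 23.95, so N−1 ≥ 24 and N = 25.
Check: N=25 gives T = 0.1894 < 0.19; N=24 gives T = 0.203.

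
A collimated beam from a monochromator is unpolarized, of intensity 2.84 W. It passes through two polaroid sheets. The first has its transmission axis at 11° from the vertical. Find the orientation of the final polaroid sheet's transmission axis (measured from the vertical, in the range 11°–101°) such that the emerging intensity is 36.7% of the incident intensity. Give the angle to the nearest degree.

θ ≈ 42°

Unpolarized light through the first polarizer → I₁ = ½ I₀, now polarized at 11°.
Need I₂/I₀ = 0.367, so cos²(θ − 11°) = 0.367 / 0.5 = 0.734.
θ − 11° = arccos(√0.734) = 31.0°, giving θ ≈ 11 + 31.0 = 42.0°.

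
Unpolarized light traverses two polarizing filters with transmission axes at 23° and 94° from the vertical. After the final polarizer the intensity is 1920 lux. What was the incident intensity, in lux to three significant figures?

I₀ ≈ 3.62e4 lux

Unpolarized light through the first polarizer → I₁ = ½ I₀, now polarized at 23°.
I₂ = I₁ cos²(94° − 23°) = 0.5 I₀ · cos²(71°) = 0.053 I₀.
So 1920 lux = 0.053 I₀, giving I₀ = 1920/0.053 = 3.623e+04 lux.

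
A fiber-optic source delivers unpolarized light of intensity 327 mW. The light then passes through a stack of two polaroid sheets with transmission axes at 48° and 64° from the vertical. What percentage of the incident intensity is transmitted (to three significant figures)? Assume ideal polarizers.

Unpolarized light through the first polarizer → I₁ = 327 mW/2 = 163.5 mW, polarized at 48°.
I₂ = I₁ · cos²(16°) = 163.5 · 0.924 = 151.1 mW.
That is 46.2% of the incident intensity.

≈ 46.2%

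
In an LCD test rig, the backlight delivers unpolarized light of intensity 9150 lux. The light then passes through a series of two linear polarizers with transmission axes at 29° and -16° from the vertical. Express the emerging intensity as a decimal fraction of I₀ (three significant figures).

I/I₀ ≈ 0.250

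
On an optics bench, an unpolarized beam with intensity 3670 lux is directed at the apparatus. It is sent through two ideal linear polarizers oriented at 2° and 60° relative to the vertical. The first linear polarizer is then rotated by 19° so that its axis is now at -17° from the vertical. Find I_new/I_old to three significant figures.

I_new/I_old ≈ 0.180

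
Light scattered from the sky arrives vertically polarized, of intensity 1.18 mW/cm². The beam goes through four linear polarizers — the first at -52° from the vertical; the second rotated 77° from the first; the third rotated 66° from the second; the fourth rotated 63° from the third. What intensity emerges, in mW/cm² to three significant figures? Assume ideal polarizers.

I₁ = 1.18 mW/cm² · cos²(52°) = 0.4473 mW/cm².
I₂ = I₁ · cos²(77°) = 0.4473 · 0.0506 = 0.02263 mW/cm².
I₃ = I₂ · cos²(66°) = 0.02263 · 0.1654 = 0.003744 mW/cm².
I₄ = I₃ · cos²(63°) = 0.003744 · 0.2061 = 0.0007717 mW/cm².

I ≈ 0.000772 mW/cm²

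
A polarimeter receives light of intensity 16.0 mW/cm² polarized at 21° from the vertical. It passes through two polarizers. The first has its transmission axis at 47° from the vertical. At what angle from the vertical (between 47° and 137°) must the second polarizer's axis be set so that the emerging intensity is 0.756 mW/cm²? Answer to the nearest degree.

By Malus's law, I₁ = I₀ cos²(47° − 21°) = I₀ cos²(26°) = 0.8078 I₀.
Target fraction: 0.756 / 16.0 mW/cm² = 0.04725 of I₀.
Need I₂/I₀ = 0.04725, so cos²(θ − 47°) = 0.04725 / 0.8078 = 0.05849.
θ − 47° = arccos(√0.05849) = 76.0°, giving θ ≈ 47 + 76.0 = 123.0°.

θ ≈ 123°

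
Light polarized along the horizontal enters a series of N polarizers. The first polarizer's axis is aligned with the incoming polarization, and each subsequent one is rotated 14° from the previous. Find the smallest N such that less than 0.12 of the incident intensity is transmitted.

First polarizer is aligned with the polarization: full transmission.
Each further stage multiplies by cos²(14°) = 0.9415.
After N polarizers: T = 0.9415^(N−1). Require T < 0.12 ⇒ N−1 > ln(0.12)/ln(0.9415) = 35.16, so N−1 ≥ 36 and N = 37.
Check: N=37 gives T = 0.1141 < 0.12; N=36 gives T = 0.1211.

N = 37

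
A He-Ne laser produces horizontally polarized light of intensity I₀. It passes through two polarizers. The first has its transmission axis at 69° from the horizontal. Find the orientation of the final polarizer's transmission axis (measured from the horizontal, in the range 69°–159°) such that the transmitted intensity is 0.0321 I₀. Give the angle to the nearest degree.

θ ≈ 129°

I₁ = I₀ cos²(69° − 0°) = I₀ cos²(69°) = 0.1284 I₀.
Need I₂/I₀ = 0.0321, so cos²(θ − 69°) = 0.0321 / 0.1284 = 0.2499.
θ − 69° = arccos(√0.2499) = 60.0°, giving θ ≈ 69 + 60.0 = 129.0°.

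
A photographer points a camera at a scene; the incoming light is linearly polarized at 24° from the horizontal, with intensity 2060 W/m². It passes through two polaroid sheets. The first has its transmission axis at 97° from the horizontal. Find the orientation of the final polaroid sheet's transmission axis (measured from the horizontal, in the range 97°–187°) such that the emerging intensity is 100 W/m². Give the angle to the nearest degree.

I₁ = I₀ cos²(97° − 24°) = I₀ cos²(73°) = 0.08548 I₀.
Target fraction: 100 / 2060 W/m² = 0.04854 of I₀.
Need I₂/I₀ = 0.04854, so cos²(θ − 97°) = 0.04854 / 0.08548 = 0.5679.
θ − 97° = arccos(√0.5679) = 41.1°, giving θ ≈ 97 + 41.1 = 138.1°.

θ ≈ 138°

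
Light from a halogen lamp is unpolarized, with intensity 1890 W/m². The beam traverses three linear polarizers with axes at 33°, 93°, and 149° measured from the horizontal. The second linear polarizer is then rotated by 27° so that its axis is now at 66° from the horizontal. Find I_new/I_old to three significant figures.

I_new/I_old ≈ 0.134

Before rotation:
Unpolarized light through the first polarizer → I₁ = ½ I₀, now polarized at 33°.
I₂ = I₁ cos²(93° − 33°) = 0.5 I₀ · cos²(60°) = 0.125 I₀.
I₃ = I₂ cos²(149° − 93°) = 0.125 I₀ · cos²(56°) = 0.03909 I₀.
After rotation:
Unpolarized light through the first polarizer → I₁ = ½ I₀, now polarized at 33°.
I₂ = I₁ cos²(66° − 33°) = 0.5 I₀ · cos²(33°) = 0.3517 I₀.
I₃ = I₂ cos²(149° − 66°) = 0.3517 I₀ · cos²(83°) = 0.005223 I₀.
Ratio = 0.005223 / 0.03909 = 0.1336.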